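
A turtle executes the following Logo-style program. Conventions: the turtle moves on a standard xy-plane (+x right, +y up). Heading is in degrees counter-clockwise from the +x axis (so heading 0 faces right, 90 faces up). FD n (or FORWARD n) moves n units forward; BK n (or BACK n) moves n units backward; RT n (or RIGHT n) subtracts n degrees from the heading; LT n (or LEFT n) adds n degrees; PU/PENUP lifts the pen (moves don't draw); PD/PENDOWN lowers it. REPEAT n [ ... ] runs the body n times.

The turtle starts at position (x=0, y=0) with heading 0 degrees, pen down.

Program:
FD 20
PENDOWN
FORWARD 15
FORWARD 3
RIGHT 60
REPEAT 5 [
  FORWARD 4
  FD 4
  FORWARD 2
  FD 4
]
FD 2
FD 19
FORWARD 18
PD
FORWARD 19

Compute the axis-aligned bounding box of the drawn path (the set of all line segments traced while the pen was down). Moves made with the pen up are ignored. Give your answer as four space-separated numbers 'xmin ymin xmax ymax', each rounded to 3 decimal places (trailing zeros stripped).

Executing turtle program step by step:
Start: pos=(0,0), heading=0, pen down
FD 20: (0,0) -> (20,0) [heading=0, draw]
PD: pen down
FD 15: (20,0) -> (35,0) [heading=0, draw]
FD 3: (35,0) -> (38,0) [heading=0, draw]
RT 60: heading 0 -> 300
REPEAT 5 [
  -- iteration 1/5 --
  FD 4: (38,0) -> (40,-3.464) [heading=300, draw]
  FD 4: (40,-3.464) -> (42,-6.928) [heading=300, draw]
  FD 2: (42,-6.928) -> (43,-8.66) [heading=300, draw]
  FD 4: (43,-8.66) -> (45,-12.124) [heading=300, draw]
  -- iteration 2/5 --
  FD 4: (45,-12.124) -> (47,-15.588) [heading=300, draw]
  FD 4: (47,-15.588) -> (49,-19.053) [heading=300, draw]
  FD 2: (49,-19.053) -> (50,-20.785) [heading=300, draw]
  FD 4: (50,-20.785) -> (52,-24.249) [heading=300, draw]
  -- iteration 3/5 --
  FD 4: (52,-24.249) -> (54,-27.713) [heading=300, draw]
  FD 4: (54,-27.713) -> (56,-31.177) [heading=300, draw]
  FD 2: (56,-31.177) -> (57,-32.909) [heading=300, draw]
  FD 4: (57,-32.909) -> (59,-36.373) [heading=300, draw]
  -- iteration 4/5 --
  FD 4: (59,-36.373) -> (61,-39.837) [heading=300, draw]
  FD 4: (61,-39.837) -> (63,-43.301) [heading=300, draw]
  FD 2: (63,-43.301) -> (64,-45.033) [heading=300, draw]
  FD 4: (64,-45.033) -> (66,-48.497) [heading=300, draw]
  -- iteration 5/5 --
  FD 4: (66,-48.497) -> (68,-51.962) [heading=300, draw]
  FD 4: (68,-51.962) -> (70,-55.426) [heading=300, draw]
  FD 2: (70,-55.426) -> (71,-57.158) [heading=300, draw]
  FD 4: (71,-57.158) -> (73,-60.622) [heading=300, draw]
]
FD 2: (73,-60.622) -> (74,-62.354) [heading=300, draw]
FD 19: (74,-62.354) -> (83.5,-78.808) [heading=300, draw]
FD 18: (83.5,-78.808) -> (92.5,-94.397) [heading=300, draw]
PD: pen down
FD 19: (92.5,-94.397) -> (102,-110.851) [heading=300, draw]
Final: pos=(102,-110.851), heading=300, 27 segment(s) drawn

Segment endpoints: x in {0, 20, 35, 38, 40, 42, 43, 45, 47, 49, 50, 52, 54, 56, 57, 59, 61, 63, 64, 66, 68, 70, 71, 73, 74, 83.5, 92.5, 102}, y in {-110.851, -94.397, -78.808, -62.354, -60.622, -57.158, -55.426, -51.962, -48.497, -45.033, -43.301, -39.837, -36.373, -32.909, -31.177, -27.713, -24.249, -20.785, -19.053, -15.588, -12.124, -8.66, -6.928, -3.464, 0}
xmin=0, ymin=-110.851, xmax=102, ymax=0

Answer: 0 -110.851 102 0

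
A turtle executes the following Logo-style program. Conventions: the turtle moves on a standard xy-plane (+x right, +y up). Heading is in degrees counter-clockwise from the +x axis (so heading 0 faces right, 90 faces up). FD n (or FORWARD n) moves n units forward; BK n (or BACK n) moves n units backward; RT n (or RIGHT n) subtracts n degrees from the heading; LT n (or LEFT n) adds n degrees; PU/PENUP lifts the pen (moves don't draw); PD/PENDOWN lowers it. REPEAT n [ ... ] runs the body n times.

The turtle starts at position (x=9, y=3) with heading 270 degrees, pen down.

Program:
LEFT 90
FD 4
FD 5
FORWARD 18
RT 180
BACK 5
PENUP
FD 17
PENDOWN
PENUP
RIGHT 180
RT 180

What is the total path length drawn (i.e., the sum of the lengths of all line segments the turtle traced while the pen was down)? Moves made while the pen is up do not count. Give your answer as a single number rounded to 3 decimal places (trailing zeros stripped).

Executing turtle program step by step:
Start: pos=(9,3), heading=270, pen down
LT 90: heading 270 -> 0
FD 4: (9,3) -> (13,3) [heading=0, draw]
FD 5: (13,3) -> (18,3) [heading=0, draw]
FD 18: (18,3) -> (36,3) [heading=0, draw]
RT 180: heading 0 -> 180
BK 5: (36,3) -> (41,3) [heading=180, draw]
PU: pen up
FD 17: (41,3) -> (24,3) [heading=180, move]
PD: pen down
PU: pen up
RT 180: heading 180 -> 0
RT 180: heading 0 -> 180
Final: pos=(24,3), heading=180, 4 segment(s) drawn

Segment lengths:
  seg 1: (9,3) -> (13,3), length = 4
  seg 2: (13,3) -> (18,3), length = 5
  seg 3: (18,3) -> (36,3), length = 18
  seg 4: (36,3) -> (41,3), length = 5
Total = 32

Answer: 32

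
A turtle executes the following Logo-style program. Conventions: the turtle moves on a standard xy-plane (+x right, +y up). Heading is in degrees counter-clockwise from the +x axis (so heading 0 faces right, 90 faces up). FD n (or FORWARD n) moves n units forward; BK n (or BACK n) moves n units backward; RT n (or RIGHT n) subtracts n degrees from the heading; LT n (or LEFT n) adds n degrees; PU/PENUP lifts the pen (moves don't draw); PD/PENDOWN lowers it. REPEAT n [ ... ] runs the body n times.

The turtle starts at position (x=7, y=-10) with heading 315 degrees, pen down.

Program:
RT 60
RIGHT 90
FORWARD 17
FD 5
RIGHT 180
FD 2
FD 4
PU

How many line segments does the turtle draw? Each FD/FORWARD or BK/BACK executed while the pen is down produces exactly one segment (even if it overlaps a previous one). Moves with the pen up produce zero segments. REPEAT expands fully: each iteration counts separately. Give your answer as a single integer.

Executing turtle program step by step:
Start: pos=(7,-10), heading=315, pen down
RT 60: heading 315 -> 255
RT 90: heading 255 -> 165
FD 17: (7,-10) -> (-9.421,-5.6) [heading=165, draw]
FD 5: (-9.421,-5.6) -> (-14.25,-4.306) [heading=165, draw]
RT 180: heading 165 -> 345
FD 2: (-14.25,-4.306) -> (-12.319,-4.824) [heading=345, draw]
FD 4: (-12.319,-4.824) -> (-8.455,-5.859) [heading=345, draw]
PU: pen up
Final: pos=(-8.455,-5.859), heading=345, 4 segment(s) drawn
Segments drawn: 4

Answer: 4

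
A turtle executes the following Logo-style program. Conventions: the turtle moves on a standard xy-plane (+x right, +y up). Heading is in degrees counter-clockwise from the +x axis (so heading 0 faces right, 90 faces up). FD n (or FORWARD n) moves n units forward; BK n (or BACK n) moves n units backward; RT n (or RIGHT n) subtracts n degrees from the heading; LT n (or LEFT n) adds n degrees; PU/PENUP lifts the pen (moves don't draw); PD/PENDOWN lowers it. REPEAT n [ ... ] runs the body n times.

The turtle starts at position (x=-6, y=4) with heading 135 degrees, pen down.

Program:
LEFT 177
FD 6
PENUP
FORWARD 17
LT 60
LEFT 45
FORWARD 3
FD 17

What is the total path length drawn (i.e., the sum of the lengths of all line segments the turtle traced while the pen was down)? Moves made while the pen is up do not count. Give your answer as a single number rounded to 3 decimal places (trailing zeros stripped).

Executing turtle program step by step:
Start: pos=(-6,4), heading=135, pen down
LT 177: heading 135 -> 312
FD 6: (-6,4) -> (-1.985,-0.459) [heading=312, draw]
PU: pen up
FD 17: (-1.985,-0.459) -> (9.39,-13.092) [heading=312, move]
LT 60: heading 312 -> 12
LT 45: heading 12 -> 57
FD 3: (9.39,-13.092) -> (11.024,-10.576) [heading=57, move]
FD 17: (11.024,-10.576) -> (20.283,3.681) [heading=57, move]
Final: pos=(20.283,3.681), heading=57, 1 segment(s) drawn

Segment lengths:
  seg 1: (-6,4) -> (-1.985,-0.459), length = 6
Total = 6

Answer: 6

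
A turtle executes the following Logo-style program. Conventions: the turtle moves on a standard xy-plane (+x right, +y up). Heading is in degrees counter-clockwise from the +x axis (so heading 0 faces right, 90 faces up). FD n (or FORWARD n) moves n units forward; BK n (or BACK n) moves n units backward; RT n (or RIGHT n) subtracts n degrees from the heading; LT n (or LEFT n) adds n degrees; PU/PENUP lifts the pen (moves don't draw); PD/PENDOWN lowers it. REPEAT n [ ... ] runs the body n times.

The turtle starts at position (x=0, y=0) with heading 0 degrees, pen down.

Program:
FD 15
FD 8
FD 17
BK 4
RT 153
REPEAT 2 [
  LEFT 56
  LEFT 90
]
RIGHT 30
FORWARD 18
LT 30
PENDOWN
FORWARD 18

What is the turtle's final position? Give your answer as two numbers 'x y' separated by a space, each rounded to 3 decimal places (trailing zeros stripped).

Executing turtle program step by step:
Start: pos=(0,0), heading=0, pen down
FD 15: (0,0) -> (15,0) [heading=0, draw]
FD 8: (15,0) -> (23,0) [heading=0, draw]
FD 17: (23,0) -> (40,0) [heading=0, draw]
BK 4: (40,0) -> (36,0) [heading=0, draw]
RT 153: heading 0 -> 207
REPEAT 2 [
  -- iteration 1/2 --
  LT 56: heading 207 -> 263
  LT 90: heading 263 -> 353
  -- iteration 2/2 --
  LT 56: heading 353 -> 49
  LT 90: heading 49 -> 139
]
RT 30: heading 139 -> 109
FD 18: (36,0) -> (30.14,17.019) [heading=109, draw]
LT 30: heading 109 -> 139
PD: pen down
FD 18: (30.14,17.019) -> (16.555,28.828) [heading=139, draw]
Final: pos=(16.555,28.828), heading=139, 6 segment(s) drawn

Answer: 16.555 28.828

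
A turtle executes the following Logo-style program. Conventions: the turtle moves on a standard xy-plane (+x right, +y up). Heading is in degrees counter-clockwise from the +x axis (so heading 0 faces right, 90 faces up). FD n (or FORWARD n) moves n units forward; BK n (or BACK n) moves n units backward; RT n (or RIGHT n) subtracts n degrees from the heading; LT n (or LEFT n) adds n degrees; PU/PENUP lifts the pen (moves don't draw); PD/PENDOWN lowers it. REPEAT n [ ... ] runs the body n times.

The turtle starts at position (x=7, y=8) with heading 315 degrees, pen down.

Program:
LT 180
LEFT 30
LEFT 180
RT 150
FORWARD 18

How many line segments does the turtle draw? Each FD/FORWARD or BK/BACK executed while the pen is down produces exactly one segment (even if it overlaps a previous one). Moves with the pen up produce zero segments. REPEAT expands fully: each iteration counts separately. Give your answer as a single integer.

Answer: 1

Derivation:
Executing turtle program step by step:
Start: pos=(7,8), heading=315, pen down
LT 180: heading 315 -> 135
LT 30: heading 135 -> 165
LT 180: heading 165 -> 345
RT 150: heading 345 -> 195
FD 18: (7,8) -> (-10.387,3.341) [heading=195, draw]
Final: pos=(-10.387,3.341), heading=195, 1 segment(s) drawn
Segments drawn: 1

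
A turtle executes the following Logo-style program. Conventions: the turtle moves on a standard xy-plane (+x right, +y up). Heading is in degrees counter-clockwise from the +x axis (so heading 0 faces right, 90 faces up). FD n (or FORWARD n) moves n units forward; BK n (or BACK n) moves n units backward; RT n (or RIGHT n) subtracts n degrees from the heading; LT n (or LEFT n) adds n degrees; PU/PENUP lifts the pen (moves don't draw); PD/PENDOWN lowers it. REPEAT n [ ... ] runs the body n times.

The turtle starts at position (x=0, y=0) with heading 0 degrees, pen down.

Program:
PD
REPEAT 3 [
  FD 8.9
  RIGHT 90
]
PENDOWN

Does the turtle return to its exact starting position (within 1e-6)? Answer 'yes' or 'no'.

Answer: no

Derivation:
Executing turtle program step by step:
Start: pos=(0,0), heading=0, pen down
PD: pen down
REPEAT 3 [
  -- iteration 1/3 --
  FD 8.9: (0,0) -> (8.9,0) [heading=0, draw]
  RT 90: heading 0 -> 270
  -- iteration 2/3 --
  FD 8.9: (8.9,0) -> (8.9,-8.9) [heading=270, draw]
  RT 90: heading 270 -> 180
  -- iteration 3/3 --
  FD 8.9: (8.9,-8.9) -> (0,-8.9) [heading=180, draw]
  RT 90: heading 180 -> 90
]
PD: pen down
Final: pos=(0,-8.9), heading=90, 3 segment(s) drawn

Start position: (0, 0)
Final position: (0, -8.9)
Distance = 8.9; >= 1e-6 -> NOT closed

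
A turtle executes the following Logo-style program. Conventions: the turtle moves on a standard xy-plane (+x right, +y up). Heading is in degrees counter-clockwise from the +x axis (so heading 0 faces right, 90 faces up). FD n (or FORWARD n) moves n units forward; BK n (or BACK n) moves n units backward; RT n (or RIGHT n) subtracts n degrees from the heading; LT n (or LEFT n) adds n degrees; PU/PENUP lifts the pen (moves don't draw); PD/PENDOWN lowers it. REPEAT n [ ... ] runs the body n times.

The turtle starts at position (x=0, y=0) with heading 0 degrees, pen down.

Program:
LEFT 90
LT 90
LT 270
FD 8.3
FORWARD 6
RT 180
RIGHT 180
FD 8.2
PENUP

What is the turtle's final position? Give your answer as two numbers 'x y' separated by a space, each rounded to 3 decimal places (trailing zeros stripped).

Executing turtle program step by step:
Start: pos=(0,0), heading=0, pen down
LT 90: heading 0 -> 90
LT 90: heading 90 -> 180
LT 270: heading 180 -> 90
FD 8.3: (0,0) -> (0,8.3) [heading=90, draw]
FD 6: (0,8.3) -> (0,14.3) [heading=90, draw]
RT 180: heading 90 -> 270
RT 180: heading 270 -> 90
FD 8.2: (0,14.3) -> (0,22.5) [heading=90, draw]
PU: pen up
Final: pos=(0,22.5), heading=90, 3 segment(s) drawn

Answer: 0 22.5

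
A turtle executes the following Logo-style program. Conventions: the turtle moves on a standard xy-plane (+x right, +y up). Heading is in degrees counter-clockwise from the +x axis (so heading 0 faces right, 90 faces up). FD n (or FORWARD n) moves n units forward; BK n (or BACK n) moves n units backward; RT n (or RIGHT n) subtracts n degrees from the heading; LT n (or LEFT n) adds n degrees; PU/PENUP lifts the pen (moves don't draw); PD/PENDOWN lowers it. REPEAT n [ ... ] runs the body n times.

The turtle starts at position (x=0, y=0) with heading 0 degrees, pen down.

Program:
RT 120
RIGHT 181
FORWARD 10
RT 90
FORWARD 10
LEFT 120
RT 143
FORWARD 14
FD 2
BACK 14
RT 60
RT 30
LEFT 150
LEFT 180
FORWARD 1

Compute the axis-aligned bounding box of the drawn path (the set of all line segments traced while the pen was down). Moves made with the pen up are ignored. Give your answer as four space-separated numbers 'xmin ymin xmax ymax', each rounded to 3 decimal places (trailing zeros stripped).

Executing turtle program step by step:
Start: pos=(0,0), heading=0, pen down
RT 120: heading 0 -> 240
RT 181: heading 240 -> 59
FD 10: (0,0) -> (5.15,8.572) [heading=59, draw]
RT 90: heading 59 -> 329
FD 10: (5.15,8.572) -> (13.722,3.421) [heading=329, draw]
LT 120: heading 329 -> 89
RT 143: heading 89 -> 306
FD 14: (13.722,3.421) -> (21.951,-7.905) [heading=306, draw]
FD 2: (21.951,-7.905) -> (23.127,-9.523) [heading=306, draw]
BK 14: (23.127,-9.523) -> (14.898,1.803) [heading=306, draw]
RT 60: heading 306 -> 246
RT 30: heading 246 -> 216
LT 150: heading 216 -> 6
LT 180: heading 6 -> 186
FD 1: (14.898,1.803) -> (13.903,1.699) [heading=186, draw]
Final: pos=(13.903,1.699), heading=186, 6 segment(s) drawn

Segment endpoints: x in {0, 5.15, 13.722, 13.903, 14.898, 21.951, 23.127}, y in {-9.523, -7.905, 0, 1.699, 1.803, 3.421, 8.572}
xmin=0, ymin=-9.523, xmax=23.127, ymax=8.572

Answer: 0 -9.523 23.127 8.572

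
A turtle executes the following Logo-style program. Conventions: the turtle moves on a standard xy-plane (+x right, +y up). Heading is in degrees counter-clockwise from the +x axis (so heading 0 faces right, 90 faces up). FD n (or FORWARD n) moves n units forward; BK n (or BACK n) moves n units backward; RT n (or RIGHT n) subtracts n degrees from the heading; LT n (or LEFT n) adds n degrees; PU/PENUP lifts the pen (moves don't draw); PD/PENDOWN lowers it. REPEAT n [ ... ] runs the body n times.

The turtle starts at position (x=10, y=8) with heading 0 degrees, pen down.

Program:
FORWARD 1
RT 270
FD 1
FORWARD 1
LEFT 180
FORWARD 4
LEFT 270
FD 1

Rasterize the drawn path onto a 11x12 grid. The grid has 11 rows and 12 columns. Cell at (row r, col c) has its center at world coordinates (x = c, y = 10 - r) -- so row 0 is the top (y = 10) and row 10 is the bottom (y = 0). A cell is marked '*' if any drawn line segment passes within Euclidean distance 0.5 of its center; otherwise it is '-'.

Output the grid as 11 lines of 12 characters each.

Segment 0: (10,8) -> (11,8)
Segment 1: (11,8) -> (11,9)
Segment 2: (11,9) -> (11,10)
Segment 3: (11,10) -> (11,6)
Segment 4: (11,6) -> (10,6)

Answer: -----------*
-----------*
----------**
-----------*
----------**
------------
------------
------------
------------
------------
------------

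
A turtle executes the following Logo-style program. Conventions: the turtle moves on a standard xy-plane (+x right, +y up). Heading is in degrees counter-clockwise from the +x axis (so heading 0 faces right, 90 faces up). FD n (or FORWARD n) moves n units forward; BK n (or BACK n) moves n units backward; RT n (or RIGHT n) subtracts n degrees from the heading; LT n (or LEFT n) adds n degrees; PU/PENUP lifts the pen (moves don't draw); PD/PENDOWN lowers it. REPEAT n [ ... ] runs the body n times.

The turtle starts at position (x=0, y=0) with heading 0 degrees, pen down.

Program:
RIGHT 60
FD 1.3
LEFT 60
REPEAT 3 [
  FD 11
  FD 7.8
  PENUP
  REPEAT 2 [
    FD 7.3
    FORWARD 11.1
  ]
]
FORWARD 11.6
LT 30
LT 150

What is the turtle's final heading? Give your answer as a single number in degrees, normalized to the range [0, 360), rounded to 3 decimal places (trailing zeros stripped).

Executing turtle program step by step:
Start: pos=(0,0), heading=0, pen down
RT 60: heading 0 -> 300
FD 1.3: (0,0) -> (0.65,-1.126) [heading=300, draw]
LT 60: heading 300 -> 0
REPEAT 3 [
  -- iteration 1/3 --
  FD 11: (0.65,-1.126) -> (11.65,-1.126) [heading=0, draw]
  FD 7.8: (11.65,-1.126) -> (19.45,-1.126) [heading=0, draw]
  PU: pen up
  REPEAT 2 [
    -- iteration 1/2 --
    FD 7.3: (19.45,-1.126) -> (26.75,-1.126) [heading=0, move]
    FD 11.1: (26.75,-1.126) -> (37.85,-1.126) [heading=0, move]
    -- iteration 2/2 --
    FD 7.3: (37.85,-1.126) -> (45.15,-1.126) [heading=0, move]
    FD 11.1: (45.15,-1.126) -> (56.25,-1.126) [heading=0, move]
  ]
  -- iteration 2/3 --
  FD 11: (56.25,-1.126) -> (67.25,-1.126) [heading=0, move]
  FD 7.8: (67.25,-1.126) -> (75.05,-1.126) [heading=0, move]
  PU: pen up
  REPEAT 2 [
    -- iteration 1/2 --
    FD 7.3: (75.05,-1.126) -> (82.35,-1.126) [heading=0, move]
    FD 11.1: (82.35,-1.126) -> (93.45,-1.126) [heading=0, move]
    -- iteration 2/2 --
    FD 7.3: (93.45,-1.126) -> (100.75,-1.126) [heading=0, move]
    FD 11.1: (100.75,-1.126) -> (111.85,-1.126) [heading=0, move]
  ]
  -- iteration 3/3 --
  FD 11: (111.85,-1.126) -> (122.85,-1.126) [heading=0, move]
  FD 7.8: (122.85,-1.126) -> (130.65,-1.126) [heading=0, move]
  PU: pen up
  REPEAT 2 [
    -- iteration 1/2 --
    FD 7.3: (130.65,-1.126) -> (137.95,-1.126) [heading=0, move]
    FD 11.1: (137.95,-1.126) -> (149.05,-1.126) [heading=0, move]
    -- iteration 2/2 --
    FD 7.3: (149.05,-1.126) -> (156.35,-1.126) [heading=0, move]
    FD 11.1: (156.35,-1.126) -> (167.45,-1.126) [heading=0, move]
  ]
]
FD 11.6: (167.45,-1.126) -> (179.05,-1.126) [heading=0, move]
LT 30: heading 0 -> 30
LT 150: heading 30 -> 180
Final: pos=(179.05,-1.126), heading=180, 3 segment(s) drawn

Answer: 180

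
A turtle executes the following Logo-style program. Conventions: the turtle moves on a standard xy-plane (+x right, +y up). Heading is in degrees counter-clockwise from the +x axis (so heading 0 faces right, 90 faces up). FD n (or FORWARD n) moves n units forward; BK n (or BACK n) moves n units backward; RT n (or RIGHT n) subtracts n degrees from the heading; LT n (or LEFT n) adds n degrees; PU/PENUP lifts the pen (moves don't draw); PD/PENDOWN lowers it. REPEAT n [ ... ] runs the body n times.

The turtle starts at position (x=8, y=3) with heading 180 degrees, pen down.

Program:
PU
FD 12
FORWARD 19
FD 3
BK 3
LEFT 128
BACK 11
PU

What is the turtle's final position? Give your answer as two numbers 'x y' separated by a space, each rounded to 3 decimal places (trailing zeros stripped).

Executing turtle program step by step:
Start: pos=(8,3), heading=180, pen down
PU: pen up
FD 12: (8,3) -> (-4,3) [heading=180, move]
FD 19: (-4,3) -> (-23,3) [heading=180, move]
FD 3: (-23,3) -> (-26,3) [heading=180, move]
BK 3: (-26,3) -> (-23,3) [heading=180, move]
LT 128: heading 180 -> 308
BK 11: (-23,3) -> (-29.772,11.668) [heading=308, move]
PU: pen up
Final: pos=(-29.772,11.668), heading=308, 0 segment(s) drawn

Answer: -29.772 11.668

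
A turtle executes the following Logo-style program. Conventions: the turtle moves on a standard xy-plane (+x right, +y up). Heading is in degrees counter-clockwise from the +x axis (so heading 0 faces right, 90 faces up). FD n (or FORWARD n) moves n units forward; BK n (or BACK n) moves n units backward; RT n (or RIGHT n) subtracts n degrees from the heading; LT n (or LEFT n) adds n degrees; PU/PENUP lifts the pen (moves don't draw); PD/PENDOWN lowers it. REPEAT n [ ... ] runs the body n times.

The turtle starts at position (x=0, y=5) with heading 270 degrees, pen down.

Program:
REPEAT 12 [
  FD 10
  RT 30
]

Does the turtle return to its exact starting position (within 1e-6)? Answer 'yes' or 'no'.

Executing turtle program step by step:
Start: pos=(0,5), heading=270, pen down
REPEAT 12 [
  -- iteration 1/12 --
  FD 10: (0,5) -> (0,-5) [heading=270, draw]
  RT 30: heading 270 -> 240
  -- iteration 2/12 --
  FD 10: (0,-5) -> (-5,-13.66) [heading=240, draw]
  RT 30: heading 240 -> 210
  -- iteration 3/12 --
  FD 10: (-5,-13.66) -> (-13.66,-18.66) [heading=210, draw]
  RT 30: heading 210 -> 180
  -- iteration 4/12 --
  FD 10: (-13.66,-18.66) -> (-23.66,-18.66) [heading=180, draw]
  RT 30: heading 180 -> 150
  -- iteration 5/12 --
  FD 10: (-23.66,-18.66) -> (-32.321,-13.66) [heading=150, draw]
  RT 30: heading 150 -> 120
  -- iteration 6/12 --
  FD 10: (-32.321,-13.66) -> (-37.321,-5) [heading=120, draw]
  RT 30: heading 120 -> 90
  -- iteration 7/12 --
  FD 10: (-37.321,-5) -> (-37.321,5) [heading=90, draw]
  RT 30: heading 90 -> 60
  -- iteration 8/12 --
  FD 10: (-37.321,5) -> (-32.321,13.66) [heading=60, draw]
  RT 30: heading 60 -> 30
  -- iteration 9/12 --
  FD 10: (-32.321,13.66) -> (-23.66,18.66) [heading=30, draw]
  RT 30: heading 30 -> 0
  -- iteration 10/12 --
  FD 10: (-23.66,18.66) -> (-13.66,18.66) [heading=0, draw]
  RT 30: heading 0 -> 330
  -- iteration 11/12 --
  FD 10: (-13.66,18.66) -> (-5,13.66) [heading=330, draw]
  RT 30: heading 330 -> 300
  -- iteration 12/12 --
  FD 10: (-5,13.66) -> (0,5) [heading=300, draw]
  RT 30: heading 300 -> 270
]
Final: pos=(0,5), heading=270, 12 segment(s) drawn

Start position: (0, 5)
Final position: (0, 5)
Distance = 0; < 1e-6 -> CLOSED

Answer: yes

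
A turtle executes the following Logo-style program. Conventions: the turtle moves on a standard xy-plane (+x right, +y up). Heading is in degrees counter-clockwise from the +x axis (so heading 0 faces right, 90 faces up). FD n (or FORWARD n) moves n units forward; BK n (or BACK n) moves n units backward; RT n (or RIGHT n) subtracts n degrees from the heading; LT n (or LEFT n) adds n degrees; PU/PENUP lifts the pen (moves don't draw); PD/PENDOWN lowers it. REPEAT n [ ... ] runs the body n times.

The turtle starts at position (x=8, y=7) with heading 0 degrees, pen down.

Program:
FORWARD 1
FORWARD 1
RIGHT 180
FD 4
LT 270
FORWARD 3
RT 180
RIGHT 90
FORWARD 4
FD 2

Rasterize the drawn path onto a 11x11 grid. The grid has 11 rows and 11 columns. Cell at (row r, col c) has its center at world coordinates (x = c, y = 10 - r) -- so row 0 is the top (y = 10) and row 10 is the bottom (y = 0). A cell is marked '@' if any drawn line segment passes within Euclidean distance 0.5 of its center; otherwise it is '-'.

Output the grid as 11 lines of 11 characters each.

Segment 0: (8,7) -> (9,7)
Segment 1: (9,7) -> (10,7)
Segment 2: (10,7) -> (6,7)
Segment 3: (6,7) -> (6,10)
Segment 4: (6,10) -> (2,10)
Segment 5: (2,10) -> (0,10)

Answer: @@@@@@@----
------@----
------@----
------@@@@@
-----------
-----------
-----------
-----------
-----------
-----------
-----------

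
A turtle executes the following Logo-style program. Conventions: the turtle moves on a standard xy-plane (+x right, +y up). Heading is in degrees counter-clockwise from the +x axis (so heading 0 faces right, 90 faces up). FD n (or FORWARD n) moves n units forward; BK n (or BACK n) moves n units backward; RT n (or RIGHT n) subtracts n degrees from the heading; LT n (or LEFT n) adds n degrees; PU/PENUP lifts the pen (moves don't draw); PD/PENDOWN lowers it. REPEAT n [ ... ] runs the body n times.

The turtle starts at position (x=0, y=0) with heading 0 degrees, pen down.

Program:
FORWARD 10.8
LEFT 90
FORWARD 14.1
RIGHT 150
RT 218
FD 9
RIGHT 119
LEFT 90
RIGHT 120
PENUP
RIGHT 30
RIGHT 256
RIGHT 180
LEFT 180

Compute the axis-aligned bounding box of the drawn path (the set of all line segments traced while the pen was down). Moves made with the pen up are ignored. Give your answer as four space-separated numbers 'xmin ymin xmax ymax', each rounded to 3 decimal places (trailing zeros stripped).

Executing turtle program step by step:
Start: pos=(0,0), heading=0, pen down
FD 10.8: (0,0) -> (10.8,0) [heading=0, draw]
LT 90: heading 0 -> 90
FD 14.1: (10.8,0) -> (10.8,14.1) [heading=90, draw]
RT 150: heading 90 -> 300
RT 218: heading 300 -> 82
FD 9: (10.8,14.1) -> (12.053,23.012) [heading=82, draw]
RT 119: heading 82 -> 323
LT 90: heading 323 -> 53
RT 120: heading 53 -> 293
PU: pen up
RT 30: heading 293 -> 263
RT 256: heading 263 -> 7
RT 180: heading 7 -> 187
LT 180: heading 187 -> 7
Final: pos=(12.053,23.012), heading=7, 3 segment(s) drawn

Segment endpoints: x in {0, 10.8, 12.053}, y in {0, 14.1, 23.012}
xmin=0, ymin=0, xmax=12.053, ymax=23.012

Answer: 0 0 12.053 23.012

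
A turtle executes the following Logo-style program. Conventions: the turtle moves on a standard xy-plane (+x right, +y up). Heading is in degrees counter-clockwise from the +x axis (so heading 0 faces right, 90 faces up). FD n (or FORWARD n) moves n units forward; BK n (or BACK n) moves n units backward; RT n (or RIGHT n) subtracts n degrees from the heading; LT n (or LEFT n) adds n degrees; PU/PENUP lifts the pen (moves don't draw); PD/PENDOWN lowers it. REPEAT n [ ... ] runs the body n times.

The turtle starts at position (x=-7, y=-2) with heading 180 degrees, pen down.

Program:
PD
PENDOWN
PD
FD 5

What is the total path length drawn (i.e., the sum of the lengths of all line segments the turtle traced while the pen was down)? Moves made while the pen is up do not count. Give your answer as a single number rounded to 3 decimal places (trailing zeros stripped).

Answer: 5

Derivation:
Executing turtle program step by step:
Start: pos=(-7,-2), heading=180, pen down
PD: pen down
PD: pen down
PD: pen down
FD 5: (-7,-2) -> (-12,-2) [heading=180, draw]
Final: pos=(-12,-2), heading=180, 1 segment(s) drawn

Segment lengths:
  seg 1: (-7,-2) -> (-12,-2), length = 5
Total = 5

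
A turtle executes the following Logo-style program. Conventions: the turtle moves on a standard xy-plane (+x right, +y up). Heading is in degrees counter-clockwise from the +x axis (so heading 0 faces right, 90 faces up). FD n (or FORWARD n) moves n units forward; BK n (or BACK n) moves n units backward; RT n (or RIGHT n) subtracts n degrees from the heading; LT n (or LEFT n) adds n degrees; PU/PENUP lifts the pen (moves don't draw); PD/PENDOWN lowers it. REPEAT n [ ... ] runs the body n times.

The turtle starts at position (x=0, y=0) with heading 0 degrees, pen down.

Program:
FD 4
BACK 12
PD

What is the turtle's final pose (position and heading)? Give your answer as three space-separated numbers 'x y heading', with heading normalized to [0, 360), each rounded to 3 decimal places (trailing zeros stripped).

Executing turtle program step by step:
Start: pos=(0,0), heading=0, pen down
FD 4: (0,0) -> (4,0) [heading=0, draw]
BK 12: (4,0) -> (-8,0) [heading=0, draw]
PD: pen down
Final: pos=(-8,0), heading=0, 2 segment(s) drawn

Answer: -8 0 0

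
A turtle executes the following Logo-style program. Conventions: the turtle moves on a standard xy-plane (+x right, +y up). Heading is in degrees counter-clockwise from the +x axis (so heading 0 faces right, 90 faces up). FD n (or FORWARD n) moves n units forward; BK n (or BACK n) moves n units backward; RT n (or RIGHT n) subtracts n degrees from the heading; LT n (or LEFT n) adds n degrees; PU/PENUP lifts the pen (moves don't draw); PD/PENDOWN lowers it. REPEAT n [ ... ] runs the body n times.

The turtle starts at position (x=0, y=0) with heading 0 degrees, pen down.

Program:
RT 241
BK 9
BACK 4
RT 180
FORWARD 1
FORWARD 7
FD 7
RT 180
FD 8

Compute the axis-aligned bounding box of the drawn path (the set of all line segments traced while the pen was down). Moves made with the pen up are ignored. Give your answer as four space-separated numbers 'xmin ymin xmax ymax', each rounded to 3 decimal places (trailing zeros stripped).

Executing turtle program step by step:
Start: pos=(0,0), heading=0, pen down
RT 241: heading 0 -> 119
BK 9: (0,0) -> (4.363,-7.872) [heading=119, draw]
BK 4: (4.363,-7.872) -> (6.303,-11.37) [heading=119, draw]
RT 180: heading 119 -> 299
FD 1: (6.303,-11.37) -> (6.787,-12.245) [heading=299, draw]
FD 7: (6.787,-12.245) -> (10.181,-18.367) [heading=299, draw]
FD 7: (10.181,-18.367) -> (13.575,-24.489) [heading=299, draw]
RT 180: heading 299 -> 119
FD 8: (13.575,-24.489) -> (9.696,-17.492) [heading=119, draw]
Final: pos=(9.696,-17.492), heading=119, 6 segment(s) drawn

Segment endpoints: x in {0, 4.363, 6.303, 6.787, 9.696, 10.181, 13.575}, y in {-24.489, -18.367, -17.492, -12.245, -11.37, -7.872, 0}
xmin=0, ymin=-24.489, xmax=13.575, ymax=0

Answer: 0 -24.489 13.575 0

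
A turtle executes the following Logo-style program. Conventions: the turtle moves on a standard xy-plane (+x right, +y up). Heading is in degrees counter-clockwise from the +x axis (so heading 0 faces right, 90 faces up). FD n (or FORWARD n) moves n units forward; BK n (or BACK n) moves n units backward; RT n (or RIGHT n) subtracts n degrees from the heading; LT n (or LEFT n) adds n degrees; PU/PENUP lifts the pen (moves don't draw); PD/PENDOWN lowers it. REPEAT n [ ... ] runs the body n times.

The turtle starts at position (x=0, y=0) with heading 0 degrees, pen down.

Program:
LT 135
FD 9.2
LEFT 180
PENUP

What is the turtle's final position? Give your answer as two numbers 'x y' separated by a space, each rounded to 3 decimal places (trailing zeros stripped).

Executing turtle program step by step:
Start: pos=(0,0), heading=0, pen down
LT 135: heading 0 -> 135
FD 9.2: (0,0) -> (-6.505,6.505) [heading=135, draw]
LT 180: heading 135 -> 315
PU: pen up
Final: pos=(-6.505,6.505), heading=315, 1 segment(s) drawn

Answer: -6.505 6.505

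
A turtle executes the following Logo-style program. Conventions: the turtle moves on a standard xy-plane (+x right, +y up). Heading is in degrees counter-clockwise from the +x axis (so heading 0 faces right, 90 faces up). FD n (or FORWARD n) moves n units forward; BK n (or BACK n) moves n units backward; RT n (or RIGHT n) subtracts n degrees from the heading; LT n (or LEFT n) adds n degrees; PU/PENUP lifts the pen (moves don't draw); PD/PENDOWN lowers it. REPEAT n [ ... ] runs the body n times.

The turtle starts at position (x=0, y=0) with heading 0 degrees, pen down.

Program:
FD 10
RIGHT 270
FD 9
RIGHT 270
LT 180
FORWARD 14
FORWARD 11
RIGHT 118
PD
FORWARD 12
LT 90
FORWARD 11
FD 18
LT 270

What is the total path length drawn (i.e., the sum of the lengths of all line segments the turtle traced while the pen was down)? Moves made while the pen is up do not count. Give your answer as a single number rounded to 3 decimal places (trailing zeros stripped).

Answer: 85

Derivation:
Executing turtle program step by step:
Start: pos=(0,0), heading=0, pen down
FD 10: (0,0) -> (10,0) [heading=0, draw]
RT 270: heading 0 -> 90
FD 9: (10,0) -> (10,9) [heading=90, draw]
RT 270: heading 90 -> 180
LT 180: heading 180 -> 0
FD 14: (10,9) -> (24,9) [heading=0, draw]
FD 11: (24,9) -> (35,9) [heading=0, draw]
RT 118: heading 0 -> 242
PD: pen down
FD 12: (35,9) -> (29.366,-1.595) [heading=242, draw]
LT 90: heading 242 -> 332
FD 11: (29.366,-1.595) -> (39.079,-6.76) [heading=332, draw]
FD 18: (39.079,-6.76) -> (54.972,-15.21) [heading=332, draw]
LT 270: heading 332 -> 242
Final: pos=(54.972,-15.21), heading=242, 7 segment(s) drawn

Segment lengths:
  seg 1: (0,0) -> (10,0), length = 10
  seg 2: (10,0) -> (10,9), length = 9
  seg 3: (10,9) -> (24,9), length = 14
  seg 4: (24,9) -> (35,9), length = 11
  seg 5: (35,9) -> (29.366,-1.595), length = 12
  seg 6: (29.366,-1.595) -> (39.079,-6.76), length = 11
  seg 7: (39.079,-6.76) -> (54.972,-15.21), length = 18
Total = 85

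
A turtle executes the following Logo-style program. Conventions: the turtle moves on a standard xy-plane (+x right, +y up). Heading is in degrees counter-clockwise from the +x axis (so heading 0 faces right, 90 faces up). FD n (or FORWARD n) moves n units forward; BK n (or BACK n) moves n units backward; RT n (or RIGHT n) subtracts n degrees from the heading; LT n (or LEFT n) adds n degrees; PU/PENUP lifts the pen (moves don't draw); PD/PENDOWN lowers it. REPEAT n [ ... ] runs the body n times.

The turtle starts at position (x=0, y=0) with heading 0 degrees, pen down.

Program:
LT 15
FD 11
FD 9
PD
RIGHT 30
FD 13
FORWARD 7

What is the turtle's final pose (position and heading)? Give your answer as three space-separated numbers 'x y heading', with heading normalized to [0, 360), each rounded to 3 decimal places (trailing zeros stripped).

Answer: 38.637 0 345

Derivation:
Executing turtle program step by step:
Start: pos=(0,0), heading=0, pen down
LT 15: heading 0 -> 15
FD 11: (0,0) -> (10.625,2.847) [heading=15, draw]
FD 9: (10.625,2.847) -> (19.319,5.176) [heading=15, draw]
PD: pen down
RT 30: heading 15 -> 345
FD 13: (19.319,5.176) -> (31.876,1.812) [heading=345, draw]
FD 7: (31.876,1.812) -> (38.637,0) [heading=345, draw]
Final: pos=(38.637,0), heading=345, 4 segment(s) drawn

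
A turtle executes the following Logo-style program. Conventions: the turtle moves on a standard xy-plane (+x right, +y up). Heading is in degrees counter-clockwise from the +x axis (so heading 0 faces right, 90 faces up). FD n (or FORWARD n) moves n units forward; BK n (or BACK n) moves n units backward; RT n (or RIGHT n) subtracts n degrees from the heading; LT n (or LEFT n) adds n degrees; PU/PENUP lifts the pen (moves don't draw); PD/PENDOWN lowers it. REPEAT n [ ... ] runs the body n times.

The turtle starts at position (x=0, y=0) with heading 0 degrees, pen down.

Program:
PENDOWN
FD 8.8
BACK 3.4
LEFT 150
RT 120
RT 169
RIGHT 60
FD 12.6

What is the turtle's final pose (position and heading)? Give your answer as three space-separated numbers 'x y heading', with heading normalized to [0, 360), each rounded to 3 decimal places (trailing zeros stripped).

Answer: -6.514 4.102 161

Derivation:
Executing turtle program step by step:
Start: pos=(0,0), heading=0, pen down
PD: pen down
FD 8.8: (0,0) -> (8.8,0) [heading=0, draw]
BK 3.4: (8.8,0) -> (5.4,0) [heading=0, draw]
LT 150: heading 0 -> 150
RT 120: heading 150 -> 30
RT 169: heading 30 -> 221
RT 60: heading 221 -> 161
FD 12.6: (5.4,0) -> (-6.514,4.102) [heading=161, draw]
Final: pos=(-6.514,4.102), heading=161, 3 segment(s) drawn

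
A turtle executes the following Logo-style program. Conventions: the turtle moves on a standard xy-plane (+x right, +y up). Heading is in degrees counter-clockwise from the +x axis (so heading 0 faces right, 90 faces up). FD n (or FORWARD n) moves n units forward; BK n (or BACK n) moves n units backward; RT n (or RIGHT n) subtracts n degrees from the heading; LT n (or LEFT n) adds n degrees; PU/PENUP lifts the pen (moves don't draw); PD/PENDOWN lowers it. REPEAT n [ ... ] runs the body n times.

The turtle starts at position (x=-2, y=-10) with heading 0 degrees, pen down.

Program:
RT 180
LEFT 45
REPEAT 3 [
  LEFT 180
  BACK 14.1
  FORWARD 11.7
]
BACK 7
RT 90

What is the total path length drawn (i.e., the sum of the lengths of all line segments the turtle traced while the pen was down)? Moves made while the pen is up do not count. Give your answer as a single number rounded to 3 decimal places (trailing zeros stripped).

Answer: 84.4

Derivation:
Executing turtle program step by step:
Start: pos=(-2,-10), heading=0, pen down
RT 180: heading 0 -> 180
LT 45: heading 180 -> 225
REPEAT 3 [
  -- iteration 1/3 --
  LT 180: heading 225 -> 45
  BK 14.1: (-2,-10) -> (-11.97,-19.97) [heading=45, draw]
  FD 11.7: (-11.97,-19.97) -> (-3.697,-11.697) [heading=45, draw]
  -- iteration 2/3 --
  LT 180: heading 45 -> 225
  BK 14.1: (-3.697,-11.697) -> (6.273,-1.727) [heading=225, draw]
  FD 11.7: (6.273,-1.727) -> (-2,-10) [heading=225, draw]
  -- iteration 3/3 --
  LT 180: heading 225 -> 45
  BK 14.1: (-2,-10) -> (-11.97,-19.97) [heading=45, draw]
  FD 11.7: (-11.97,-19.97) -> (-3.697,-11.697) [heading=45, draw]
]
BK 7: (-3.697,-11.697) -> (-8.647,-16.647) [heading=45, draw]
RT 90: heading 45 -> 315
Final: pos=(-8.647,-16.647), heading=315, 7 segment(s) drawn

Segment lengths:
  seg 1: (-2,-10) -> (-11.97,-19.97), length = 14.1
  seg 2: (-11.97,-19.97) -> (-3.697,-11.697), length = 11.7
  seg 3: (-3.697,-11.697) -> (6.273,-1.727), length = 14.1
  seg 4: (6.273,-1.727) -> (-2,-10), length = 11.7
  seg 5: (-2,-10) -> (-11.97,-19.97), length = 14.1
  seg 6: (-11.97,-19.97) -> (-3.697,-11.697), length = 11.7
  seg 7: (-3.697,-11.697) -> (-8.647,-16.647), length = 7
Total = 84.4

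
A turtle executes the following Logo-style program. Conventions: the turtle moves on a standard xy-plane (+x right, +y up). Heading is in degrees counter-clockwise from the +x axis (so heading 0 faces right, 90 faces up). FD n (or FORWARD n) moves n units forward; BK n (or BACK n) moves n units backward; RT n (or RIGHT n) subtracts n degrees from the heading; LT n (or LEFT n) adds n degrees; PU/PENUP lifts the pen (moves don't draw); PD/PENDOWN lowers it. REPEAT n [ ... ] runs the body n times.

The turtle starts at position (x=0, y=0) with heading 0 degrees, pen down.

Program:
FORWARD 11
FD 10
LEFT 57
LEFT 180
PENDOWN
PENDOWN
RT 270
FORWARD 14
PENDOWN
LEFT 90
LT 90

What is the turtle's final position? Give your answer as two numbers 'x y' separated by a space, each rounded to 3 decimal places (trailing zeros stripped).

Executing turtle program step by step:
Start: pos=(0,0), heading=0, pen down
FD 11: (0,0) -> (11,0) [heading=0, draw]
FD 10: (11,0) -> (21,0) [heading=0, draw]
LT 57: heading 0 -> 57
LT 180: heading 57 -> 237
PD: pen down
PD: pen down
RT 270: heading 237 -> 327
FD 14: (21,0) -> (32.741,-7.625) [heading=327, draw]
PD: pen down
LT 90: heading 327 -> 57
LT 90: heading 57 -> 147
Final: pos=(32.741,-7.625), heading=147, 3 segment(s) drawn

Answer: 32.741 -7.625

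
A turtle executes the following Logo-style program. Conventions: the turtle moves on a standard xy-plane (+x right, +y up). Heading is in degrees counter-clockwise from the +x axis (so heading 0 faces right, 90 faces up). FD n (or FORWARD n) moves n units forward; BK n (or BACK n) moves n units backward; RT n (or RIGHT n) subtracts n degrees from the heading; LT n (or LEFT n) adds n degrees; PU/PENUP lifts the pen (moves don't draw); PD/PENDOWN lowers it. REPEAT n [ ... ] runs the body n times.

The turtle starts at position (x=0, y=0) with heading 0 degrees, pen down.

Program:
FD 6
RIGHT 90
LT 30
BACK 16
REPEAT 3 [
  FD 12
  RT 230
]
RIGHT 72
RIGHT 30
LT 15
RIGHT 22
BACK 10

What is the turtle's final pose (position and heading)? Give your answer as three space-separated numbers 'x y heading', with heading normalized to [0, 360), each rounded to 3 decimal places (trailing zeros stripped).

Executing turtle program step by step:
Start: pos=(0,0), heading=0, pen down
FD 6: (0,0) -> (6,0) [heading=0, draw]
RT 90: heading 0 -> 270
LT 30: heading 270 -> 300
BK 16: (6,0) -> (-2,13.856) [heading=300, draw]
REPEAT 3 [
  -- iteration 1/3 --
  FD 12: (-2,13.856) -> (4,3.464) [heading=300, draw]
  RT 230: heading 300 -> 70
  -- iteration 2/3 --
  FD 12: (4,3.464) -> (8.104,14.74) [heading=70, draw]
  RT 230: heading 70 -> 200
  -- iteration 3/3 --
  FD 12: (8.104,14.74) -> (-3.172,10.636) [heading=200, draw]
  RT 230: heading 200 -> 330
]
RT 72: heading 330 -> 258
RT 30: heading 258 -> 228
LT 15: heading 228 -> 243
RT 22: heading 243 -> 221
BK 10: (-3.172,10.636) -> (4.375,17.197) [heading=221, draw]
Final: pos=(4.375,17.197), heading=221, 6 segment(s) drawn

Answer: 4.375 17.197 221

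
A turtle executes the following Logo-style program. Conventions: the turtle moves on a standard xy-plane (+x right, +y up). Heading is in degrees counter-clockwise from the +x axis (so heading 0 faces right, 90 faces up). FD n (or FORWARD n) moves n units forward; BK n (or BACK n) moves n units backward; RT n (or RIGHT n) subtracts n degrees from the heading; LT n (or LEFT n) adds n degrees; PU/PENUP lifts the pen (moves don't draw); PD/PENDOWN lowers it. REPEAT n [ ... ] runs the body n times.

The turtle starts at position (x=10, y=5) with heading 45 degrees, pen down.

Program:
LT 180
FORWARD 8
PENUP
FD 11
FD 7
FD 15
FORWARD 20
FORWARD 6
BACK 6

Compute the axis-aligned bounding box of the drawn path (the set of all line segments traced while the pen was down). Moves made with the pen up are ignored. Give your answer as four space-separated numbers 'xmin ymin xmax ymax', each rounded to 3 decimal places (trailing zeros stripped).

Executing turtle program step by step:
Start: pos=(10,5), heading=45, pen down
LT 180: heading 45 -> 225
FD 8: (10,5) -> (4.343,-0.657) [heading=225, draw]
PU: pen up
FD 11: (4.343,-0.657) -> (-3.435,-8.435) [heading=225, move]
FD 7: (-3.435,-8.435) -> (-8.385,-13.385) [heading=225, move]
FD 15: (-8.385,-13.385) -> (-18.991,-23.991) [heading=225, move]
FD 20: (-18.991,-23.991) -> (-33.134,-38.134) [heading=225, move]
FD 6: (-33.134,-38.134) -> (-37.376,-42.376) [heading=225, move]
BK 6: (-37.376,-42.376) -> (-33.134,-38.134) [heading=225, move]
Final: pos=(-33.134,-38.134), heading=225, 1 segment(s) drawn

Segment endpoints: x in {4.343, 10}, y in {-0.657, 5}
xmin=4.343, ymin=-0.657, xmax=10, ymax=5

Answer: 4.343 -0.657 10 5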